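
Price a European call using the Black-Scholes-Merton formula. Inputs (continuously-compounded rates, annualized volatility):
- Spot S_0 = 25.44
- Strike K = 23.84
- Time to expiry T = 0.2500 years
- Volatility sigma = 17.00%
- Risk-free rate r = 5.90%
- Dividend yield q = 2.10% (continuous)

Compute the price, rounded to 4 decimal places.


d1 = (ln(S/K) + (r - q + 0.5*sigma^2) * T) / (sigma * sqrt(T)) = 0.91847525
d2 = d1 - sigma * sqrt(T) = 0.83347525
exp(-rT) = 0.98535825; exp(-qT) = 0.99476376
C = S_0 * exp(-qT) * N(d1) - K * exp(-rT) * N(d2)
N(d1) = 0.82081494; N(d2) = 0.79771162
C = 25.4400 * 0.99476376 * 0.82081494 - 23.8400 * 0.98535825 * 0.79771162 = 2.0332

Answer: Price = 2.0332


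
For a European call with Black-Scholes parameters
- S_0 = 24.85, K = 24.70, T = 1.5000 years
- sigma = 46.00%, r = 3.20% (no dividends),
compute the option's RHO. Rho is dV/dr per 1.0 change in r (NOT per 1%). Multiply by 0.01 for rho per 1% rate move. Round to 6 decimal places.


Answer: Rho = 15.054981

Derivation:
d1 = 0.3776376720; d2 = -0.1857449689
phi(d1) = 0.3714861715; exp(-qT) = 1.0000000000; exp(-rT) = 0.9531337871
N(d2) = 0.4263223809
Rho = K*T*exp(-rT)*N(d2) = 24.7000 * 1.5000 * 0.9531337871 * 0.4263223809 = 15.054981


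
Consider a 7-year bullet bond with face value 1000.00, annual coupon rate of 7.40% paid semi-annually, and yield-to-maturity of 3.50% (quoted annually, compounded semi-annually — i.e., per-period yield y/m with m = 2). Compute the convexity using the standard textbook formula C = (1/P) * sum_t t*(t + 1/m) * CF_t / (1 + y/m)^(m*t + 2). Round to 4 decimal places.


Answer: Convexity = 38.7732

Derivation:
Coupon per period c = face * coupon_rate / m = 37.000000
Periods per year m = 2; per-period yield y/m = 0.017500
Number of cashflows N = 14
Cashflows (t years, CF_t, discount factor 1/(1+y/m)^(m*t), PV):
  t = 0.5000: CF_t = 37.000000, DF = 0.982801, PV = 36.363636
  t = 1.0000: CF_t = 37.000000, DF = 0.965898, PV = 35.738218
  t = 1.5000: CF_t = 37.000000, DF = 0.949285, PV = 35.123555
  t = 2.0000: CF_t = 37.000000, DF = 0.932959, PV = 34.519465
  t = 2.5000: CF_t = 37.000000, DF = 0.916913, PV = 33.925764
  t = 3.0000: CF_t = 37.000000, DF = 0.901143, PV = 33.342274
  t = 3.5000: CF_t = 37.000000, DF = 0.885644, PV = 32.768820
  t = 4.0000: CF_t = 37.000000, DF = 0.870412, PV = 32.205228
  t = 4.5000: CF_t = 37.000000, DF = 0.855441, PV = 31.651330
  t = 5.0000: CF_t = 37.000000, DF = 0.840729, PV = 31.106958
  t = 5.5000: CF_t = 37.000000, DF = 0.826269, PV = 30.571949
  t = 6.0000: CF_t = 37.000000, DF = 0.812058, PV = 30.046142
  t = 6.5000: CF_t = 37.000000, DF = 0.798091, PV = 29.529377
  t = 7.0000: CF_t = 1037.000000, DF = 0.784365, PV = 813.386398
Price P = sum_t PV_t = 1240.279114
Convexity numerator sum_t t*(t + 1/m) * CF_t / (1+y/m)^(m*t + 2):
  t = 0.5000: term = 17.561778
  t = 1.0000: term = 51.779197
  t = 1.5000: term = 101.777292
  t = 2.0000: term = 166.711370
  t = 2.5000: term = 245.766148
  t = 3.0000: term = 338.154896
  t = 3.5000: term = 443.118619
  t = 4.0000: term = 559.925247
  t = 4.5000: term = 687.868854
  t = 5.0000: term = 826.268893
  t = 5.5000: term = 974.469457
  t = 6.0000: term = 1131.838547
  t = 6.5000: term = 1297.767376
  t = 7.0000: term = 41246.525771
Convexity = (1/P) * sum = 48089.533443 / 1240.279114 = 38.773154


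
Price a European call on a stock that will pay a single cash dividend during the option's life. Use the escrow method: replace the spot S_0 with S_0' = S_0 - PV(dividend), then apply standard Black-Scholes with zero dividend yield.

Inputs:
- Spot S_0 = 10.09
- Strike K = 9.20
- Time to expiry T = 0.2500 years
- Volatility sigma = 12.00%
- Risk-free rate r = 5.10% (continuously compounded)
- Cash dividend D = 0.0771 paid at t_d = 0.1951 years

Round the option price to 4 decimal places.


Answer: Price = 0.9428

Derivation:
PV(D) = D * exp(-r * t_d) = 0.0771 * 0.99009924 = 0.07633665
S_0' = S_0 - PV(D) = 10.0900 - 0.07633665 = 10.01366335
d1 = (ln(S_0'/K) + (r + sigma^2/2)*T) / (sigma*sqrt(T)) = 1.65495019
d2 = d1 - sigma*sqrt(T) = 1.59495019
exp(-rT) = 0.98733094
N(d1) = 0.95103270; N(d2) = 0.94463831
C = S_0' * N(d1) - K * exp(-rT) * N(d2) = 10.01366335 * 0.95103270 - 9.2000 * 0.98733094 * 0.94463831 = 0.9428


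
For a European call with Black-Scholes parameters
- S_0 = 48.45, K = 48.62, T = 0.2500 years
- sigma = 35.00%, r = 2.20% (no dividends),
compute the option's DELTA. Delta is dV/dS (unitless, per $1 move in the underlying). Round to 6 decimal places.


Answer: Delta = 0.539397

Derivation:
d1 = 0.0989135397; d2 = -0.0760864603
phi(d1) = 0.3969954428; exp(-qT) = 1.0000000000; exp(-rT) = 0.9945150973
N(d1) = 0.5393965408
Delta = exp(-qT) * N(d1) = 1.0000000000 * 0.5393965408 = 0.539397


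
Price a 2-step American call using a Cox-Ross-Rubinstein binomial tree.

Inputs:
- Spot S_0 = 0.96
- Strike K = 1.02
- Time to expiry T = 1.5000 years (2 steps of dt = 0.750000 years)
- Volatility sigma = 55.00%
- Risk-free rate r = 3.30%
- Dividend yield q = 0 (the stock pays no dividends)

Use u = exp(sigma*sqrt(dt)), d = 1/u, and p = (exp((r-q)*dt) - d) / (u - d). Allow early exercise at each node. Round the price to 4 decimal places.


Answer: Price = V(0,0) = 0.2332

Derivation:
dt = T/N = 0.750000
u = exp(sigma*sqrt(dt)) = 1.610128; d = 1/u = 0.621068
p = (exp((r-q)*dt) - d) / (u - d) = 0.408459
Discount per step: exp(-r*dt) = 0.975554
Stock lattice S(k, i) with i counting down-moves:
  k=0: S(0,0) = 0.9600
  k=1: S(1,0) = 1.5457; S(1,1) = 0.5962
  k=2: S(2,0) = 2.4888; S(2,1) = 0.9600; S(2,2) = 0.3703
Terminal payoffs V(N, i) = max(S_T - K, 0):
  V(2,0) = 1.468813; V(2,1) = 0.000000; V(2,2) = 0.000000
Backward induction: V(k, i) = exp(-r*dt) * [p * V(k+1, i) + (1-p) * V(k+1, i+1)]; then take max(V_cont, immediate exercise) for American.
  V(1,0) = exp(-r*dt) * [p*1.468813 + (1-p)*0.000000] = 0.585283; exercise = 0.525723; V(1,0) = max -> 0.585283
  V(1,1) = exp(-r*dt) * [p*0.000000 + (1-p)*0.000000] = 0.000000; exercise = 0.000000; V(1,1) = max -> 0.000000
  V(0,0) = exp(-r*dt) * [p*0.585283 + (1-p)*0.000000] = 0.233220; exercise = 0.000000; V(0,0) = max -> 0.233220


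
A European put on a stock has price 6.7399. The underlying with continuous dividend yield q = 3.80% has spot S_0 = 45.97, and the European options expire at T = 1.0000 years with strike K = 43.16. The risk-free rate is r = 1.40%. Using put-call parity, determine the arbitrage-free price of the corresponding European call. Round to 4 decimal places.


Answer: Call price = 8.4358

Derivation:
Put-call parity: C - P = S_0 * exp(-qT) - K * exp(-rT).
S_0 * exp(-qT) = 45.9700 * 0.96271294 = 44.25591389
K * exp(-rT) = 43.1600 * 0.98609754 = 42.55997001
C = P + S*exp(-qT) - K*exp(-rT)
C = 6.7399 + 44.25591389 - 42.55997001 = 8.4358


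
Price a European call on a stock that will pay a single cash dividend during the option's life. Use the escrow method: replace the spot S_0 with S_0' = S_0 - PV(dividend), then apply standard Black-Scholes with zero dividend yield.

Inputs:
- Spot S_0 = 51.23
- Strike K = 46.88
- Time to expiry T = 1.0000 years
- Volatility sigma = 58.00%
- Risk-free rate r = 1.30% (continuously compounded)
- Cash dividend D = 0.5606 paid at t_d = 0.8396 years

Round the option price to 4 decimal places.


Answer: Price = 13.3933

Derivation:
PV(D) = D * exp(-r * t_d) = 0.5606 * 0.98914455 = 0.55451443
S_0' = S_0 - PV(D) = 51.2300 - 0.55451443 = 50.67548557
d1 = (ln(S_0'/K) + (r + sigma^2/2)*T) / (sigma*sqrt(T)) = 0.44663988
d2 = d1 - sigma*sqrt(T) = -0.13336012
exp(-rT) = 0.98708414
N(d1) = 0.67243245; N(d2) = 0.44695429
C = S_0' * N(d1) - K * exp(-rT) * N(d2) = 50.67548557 * 0.67243245 - 46.8800 * 0.98708414 * 0.44695429 = 13.3933


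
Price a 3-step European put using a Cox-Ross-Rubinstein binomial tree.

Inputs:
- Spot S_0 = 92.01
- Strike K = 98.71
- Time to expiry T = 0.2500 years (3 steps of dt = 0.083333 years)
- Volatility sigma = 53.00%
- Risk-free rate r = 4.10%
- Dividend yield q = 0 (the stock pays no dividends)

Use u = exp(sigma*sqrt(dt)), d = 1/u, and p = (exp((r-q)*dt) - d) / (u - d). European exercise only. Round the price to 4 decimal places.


dt = T/N = 0.083333
u = exp(sigma*sqrt(dt)) = 1.165322; d = 1/u = 0.858132
p = (exp((r-q)*dt) - d) / (u - d) = 0.472966
Discount per step: exp(-r*dt) = 0.996589
Stock lattice S(k, i) with i counting down-moves:
  k=0: S(0,0) = 92.0100
  k=1: S(1,0) = 107.2213; S(1,1) = 78.9567
  k=2: S(2,0) = 124.9474; S(2,1) = 92.0100; S(2,2) = 67.7552
  k=3: S(3,0) = 145.6040; S(3,1) = 107.2213; S(3,2) = 78.9567; S(3,3) = 58.1429
Terminal payoffs V(N, i) = max(K - S_T, 0):
  V(3,0) = 0.000000; V(3,1) = 0.000000; V(3,2) = 19.753312; V(3,3) = 40.567098
Backward induction: V(k, i) = exp(-r*dt) * [p * V(k+1, i) + (1-p) * V(k+1, i+1)].
  V(2,0) = exp(-r*dt) * [p*0.000000 + (1-p)*0.000000] = 0.000000
  V(2,1) = exp(-r*dt) * [p*0.000000 + (1-p)*19.753312] = 10.375152
  V(2,2) = exp(-r*dt) * [p*19.753312 + (1-p)*40.567098] = 30.618088
  V(1,0) = exp(-r*dt) * [p*0.000000 + (1-p)*10.375152] = 5.449404
  V(1,1) = exp(-r*dt) * [p*10.375152 + (1-p)*30.618088] = 20.972085
  V(0,0) = exp(-r*dt) * [p*5.449404 + (1-p)*20.972085] = 13.583889

Answer: Price = V(0,0) = 13.5839


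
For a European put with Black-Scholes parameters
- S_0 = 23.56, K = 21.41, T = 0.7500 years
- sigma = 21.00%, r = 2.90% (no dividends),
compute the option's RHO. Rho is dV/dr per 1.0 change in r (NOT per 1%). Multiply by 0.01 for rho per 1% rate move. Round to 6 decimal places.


Answer: Rho = -4.548704

Derivation:
d1 = 0.7366976028; d2 = 0.5548322680
phi(d1) = 0.3041299468; exp(-qT) = 1.0000000000; exp(-rT) = 0.9784848257
N(-d2) = 0.2895046969
Rho = -K*T*exp(-rT)*N(-d2) = -21.4100 * 0.7500 * 0.9784848257 * 0.2895046969 = -4.548704


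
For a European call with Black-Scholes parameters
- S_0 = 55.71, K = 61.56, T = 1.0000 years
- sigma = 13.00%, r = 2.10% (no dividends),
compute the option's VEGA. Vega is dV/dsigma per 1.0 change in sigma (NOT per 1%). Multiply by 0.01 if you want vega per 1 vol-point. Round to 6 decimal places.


Answer: Vega = 19.193624

Derivation:
d1 = -0.5415588072; d2 = -0.6715588072
phi(d1) = 0.3445274524; exp(-qT) = 1.0000000000; exp(-rT) = 0.9792189646
Vega = S * exp(-qT) * phi(d1) * sqrt(T) = 55.7100 * 1.0000000000 * 0.3445274524 * 1.0000000000 = 19.193624


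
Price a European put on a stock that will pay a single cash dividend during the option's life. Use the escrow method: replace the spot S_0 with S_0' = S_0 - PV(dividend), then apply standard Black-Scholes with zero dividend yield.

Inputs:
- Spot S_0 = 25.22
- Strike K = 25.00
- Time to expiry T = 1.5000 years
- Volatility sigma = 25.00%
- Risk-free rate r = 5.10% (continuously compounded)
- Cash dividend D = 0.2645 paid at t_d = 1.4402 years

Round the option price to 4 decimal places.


PV(D) = D * exp(-r * t_d) = 0.2645 * 0.92918242 = 0.24576875
S_0' = S_0 - PV(D) = 25.2200 - 0.24576875 = 24.97423125
d1 = (ln(S_0'/K) + (r + sigma^2/2)*T) / (sigma*sqrt(T)) = 0.39957291
d2 = d1 - sigma*sqrt(T) = 0.09338669
exp(-rT) = 0.92635291
N(-d1) = 0.34473556; N(-d2) = 0.46279818
P = K * exp(-rT) * N(-d2) - S_0' * N(-d1) = 25.0000 * 0.92635291 * 0.46279818 - 24.97423125 * 0.34473556 = 2.1084

Answer: Price = 2.1084


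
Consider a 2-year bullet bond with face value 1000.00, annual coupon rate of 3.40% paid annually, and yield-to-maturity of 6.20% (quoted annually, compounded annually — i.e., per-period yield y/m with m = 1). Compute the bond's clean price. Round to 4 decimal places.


Answer: Price = 948.8085

Derivation:
Coupon per period c = face * coupon_rate / m = 34.000000
Periods per year m = 1; per-period yield y/m = 0.062000
Number of cashflows N = 2
Cashflows (t years, CF_t, discount factor 1/(1+y/m)^(m*t), PV):
  t = 1.0000: CF_t = 34.000000, DF = 0.941620, PV = 32.015066
  t = 2.0000: CF_t = 1034.000000, DF = 0.886647, PV = 916.793457
Price P = sum_t PV_t = 948.808523


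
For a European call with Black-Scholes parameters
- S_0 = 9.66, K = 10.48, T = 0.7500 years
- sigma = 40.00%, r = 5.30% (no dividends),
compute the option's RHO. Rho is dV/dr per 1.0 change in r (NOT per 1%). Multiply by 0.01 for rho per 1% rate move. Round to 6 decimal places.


d1 = 0.0527552923; d2 = -0.2936548692
phi(d1) = 0.3983875142; exp(-qT) = 1.0000000000; exp(-rT) = 0.9610296665
N(d2) = 0.3845108218
Rho = K*T*exp(-rT)*N(d2) = 10.4800 * 0.7500 * 0.9610296665 * 0.3845108218 = 2.904477

Answer: Rho = 2.904477


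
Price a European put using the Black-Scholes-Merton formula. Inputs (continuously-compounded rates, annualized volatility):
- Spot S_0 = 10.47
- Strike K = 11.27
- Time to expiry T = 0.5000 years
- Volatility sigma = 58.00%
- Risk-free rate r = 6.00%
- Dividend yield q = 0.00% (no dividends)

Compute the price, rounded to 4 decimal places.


d1 = (ln(S/K) + (r - q + 0.5*sigma^2) * T) / (sigma * sqrt(T)) = 0.09867723
d2 = d1 - sigma * sqrt(T) = -0.31144470
exp(-rT) = 0.97044553; exp(-qT) = 1.00000000
P = K * exp(-rT) * N(-d2) - S_0 * exp(-qT) * N(-d1)
N(-d1) = 0.46069727; N(-d2) = 0.62226871
P = 11.2700 * 0.97044553 * 0.62226871 - 10.4700 * 1.00000000 * 0.46069727 = 1.9822

Answer: Price = 1.9822


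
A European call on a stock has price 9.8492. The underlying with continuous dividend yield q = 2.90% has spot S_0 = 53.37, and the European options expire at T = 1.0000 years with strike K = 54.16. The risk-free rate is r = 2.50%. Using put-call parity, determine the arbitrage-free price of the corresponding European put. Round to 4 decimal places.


Answer: Put price = 10.8275

Derivation:
Put-call parity: C - P = S_0 * exp(-qT) - K * exp(-rT).
S_0 * exp(-qT) = 53.3700 * 0.97141646 = 51.84449671
K * exp(-rT) = 54.1600 * 0.97530991 = 52.82278484
P = C - S*exp(-qT) + K*exp(-rT)
P = 9.8492 - 51.84449671 + 52.82278484 = 10.8275


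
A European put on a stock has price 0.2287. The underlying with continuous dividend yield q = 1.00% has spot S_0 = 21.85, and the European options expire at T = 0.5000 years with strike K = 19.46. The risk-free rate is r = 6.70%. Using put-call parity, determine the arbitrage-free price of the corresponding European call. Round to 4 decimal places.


Answer: Call price = 3.1508

Derivation:
Put-call parity: C - P = S_0 * exp(-qT) - K * exp(-rT).
S_0 * exp(-qT) = 21.8500 * 0.99501248 = 21.74102267
K * exp(-rT) = 19.4600 * 0.96705491 = 18.81888857
C = P + S*exp(-qT) - K*exp(-rT)
C = 0.2287 + 21.74102267 - 18.81888857 = 3.1508


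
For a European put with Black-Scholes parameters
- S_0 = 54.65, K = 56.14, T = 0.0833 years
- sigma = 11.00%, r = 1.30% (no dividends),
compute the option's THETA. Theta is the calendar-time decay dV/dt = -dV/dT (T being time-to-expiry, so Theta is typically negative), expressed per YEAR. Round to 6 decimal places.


d1 = -0.7972962210; d2 = -0.8290441343
phi(d1) = 0.2903177793; exp(-qT) = 1.0000000000; exp(-rT) = 0.9989176861
Theta = -S*exp(-qT)*phi(d1)*sigma/(2*sqrt(T)) + r*K*exp(-rT)*N(-d2) - q*S*exp(-qT)*N(-d1)
N(-d1) = 0.7873604927; N(-d2) = 0.7964602830; sqrt(T) = 0.2886173938
Term 1 = -54.6500 * 1.0000000000 * 0.2903177793 * 0.1100 / (2 * 0.2886173938) = -3.0234583358
Term 2 = 0.0130 * 56.1400 * 0.9989176861 * 0.7964602830 = 0.5806435243
Term 3 = 0 (no dividend yield, q = 0)
Theta = -3.0234583358 + (0.5806435243) + (0.0000000000) = -2.442815

Answer: Theta = -2.442815


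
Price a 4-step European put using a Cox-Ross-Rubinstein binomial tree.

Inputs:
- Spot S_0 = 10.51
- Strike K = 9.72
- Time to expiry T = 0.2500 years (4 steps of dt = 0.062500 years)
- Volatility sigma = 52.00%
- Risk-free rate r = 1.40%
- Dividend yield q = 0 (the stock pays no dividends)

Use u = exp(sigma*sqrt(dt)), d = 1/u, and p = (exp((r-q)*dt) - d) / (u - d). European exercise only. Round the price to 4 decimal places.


Answer: Price = V(0,0) = 0.7205

Derivation:
dt = T/N = 0.062500
u = exp(sigma*sqrt(dt)) = 1.138828; d = 1/u = 0.878095
p = (exp((r-q)*dt) - d) / (u - d) = 0.470903
Discount per step: exp(-r*dt) = 0.999125
Stock lattice S(k, i) with i counting down-moves:
  k=0: S(0,0) = 10.5100
  k=1: S(1,0) = 11.9691; S(1,1) = 9.2288
  k=2: S(2,0) = 13.6307; S(2,1) = 10.5100; S(2,2) = 8.1038
  k=3: S(3,0) = 15.5231; S(3,1) = 11.9691; S(3,2) = 9.2288; S(3,3) = 7.1159
  k=4: S(4,0) = 17.6781; S(4,1) = 13.6307; S(4,2) = 10.5100; S(4,3) = 8.1038; S(4,4) = 6.2484
Terminal payoffs V(N, i) = max(K - S_T, 0):
  V(4,0) = 0.000000; V(4,1) = 0.000000; V(4,2) = 0.000000; V(4,3) = 1.616248; V(4,4) = 3.471589
Backward induction: V(k, i) = exp(-r*dt) * [p * V(k+1, i) + (1-p) * V(k+1, i+1)].
  V(3,0) = exp(-r*dt) * [p*0.000000 + (1-p)*0.000000] = 0.000000
  V(3,1) = exp(-r*dt) * [p*0.000000 + (1-p)*0.000000] = 0.000000
  V(3,2) = exp(-r*dt) * [p*0.000000 + (1-p)*1.616248] = 0.854404
  V(3,3) = exp(-r*dt) * [p*1.616248 + (1-p)*3.471589] = 2.595631
  V(2,0) = exp(-r*dt) * [p*0.000000 + (1-p)*0.000000] = 0.000000
  V(2,1) = exp(-r*dt) * [p*0.000000 + (1-p)*0.854404] = 0.451667
  V(2,2) = exp(-r*dt) * [p*0.854404 + (1-p)*2.595631] = 1.774129
  V(1,0) = exp(-r*dt) * [p*0.000000 + (1-p)*0.451667] = 0.238767
  V(1,1) = exp(-r*dt) * [p*0.451667 + (1-p)*1.774129] = 1.150370
  V(0,0) = exp(-r*dt) * [p*0.238767 + (1-p)*1.150370] = 0.720463


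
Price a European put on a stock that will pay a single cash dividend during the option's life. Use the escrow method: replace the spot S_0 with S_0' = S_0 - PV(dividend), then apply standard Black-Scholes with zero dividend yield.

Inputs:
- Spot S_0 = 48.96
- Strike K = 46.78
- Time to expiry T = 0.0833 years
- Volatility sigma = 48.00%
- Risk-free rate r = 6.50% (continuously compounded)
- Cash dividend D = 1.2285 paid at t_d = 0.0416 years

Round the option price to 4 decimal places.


PV(D) = D * exp(-r * t_d) = 1.2285 * 0.99729965 = 1.22518262
S_0' = S_0 - PV(D) = 48.9600 - 1.22518262 = 47.73481738
d1 = (ln(S_0'/K) + (r + sigma^2/2)*T) / (sigma*sqrt(T)) = 0.25420011
d2 = d1 - sigma*sqrt(T) = 0.11566376
exp(-rT) = 0.99460013
N(-d1) = 0.39967048; N(-d2) = 0.45395952
P = K * exp(-rT) * N(-d2) - S_0' * N(-d1) = 46.7800 * 0.99460013 * 0.45395952 - 47.73481738 * 0.39967048 = 2.0434

Answer: Price = 2.0434


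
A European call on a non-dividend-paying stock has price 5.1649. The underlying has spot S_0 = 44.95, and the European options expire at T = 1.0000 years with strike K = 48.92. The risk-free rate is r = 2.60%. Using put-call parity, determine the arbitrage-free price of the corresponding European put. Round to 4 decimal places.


Answer: Put price = 7.8794

Derivation:
Put-call parity: C - P = S_0 * exp(-qT) - K * exp(-rT).
S_0 * exp(-qT) = 44.9500 * 1.00000000 = 44.95000000
K * exp(-rT) = 48.9200 * 0.97433509 = 47.66447258
P = C - S*exp(-qT) + K*exp(-rT)
P = 5.1649 - 44.95000000 + 47.66447258 = 7.8794


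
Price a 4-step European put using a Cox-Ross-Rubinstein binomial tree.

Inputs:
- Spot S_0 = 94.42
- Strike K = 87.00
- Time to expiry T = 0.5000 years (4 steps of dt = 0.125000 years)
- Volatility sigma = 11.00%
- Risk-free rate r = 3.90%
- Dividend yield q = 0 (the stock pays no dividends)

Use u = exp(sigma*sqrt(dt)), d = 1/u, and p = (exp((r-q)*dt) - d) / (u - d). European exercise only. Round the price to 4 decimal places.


dt = T/N = 0.125000
u = exp(sigma*sqrt(dt)) = 1.039657; d = 1/u = 0.961856
p = (exp((r-q)*dt) - d) / (u - d) = 0.553091
Discount per step: exp(-r*dt) = 0.995137
Stock lattice S(k, i) with i counting down-moves:
  k=0: S(0,0) = 94.4200
  k=1: S(1,0) = 98.1644; S(1,1) = 90.8184
  k=2: S(2,0) = 102.0573; S(2,1) = 94.4200; S(2,2) = 87.3542
  k=3: S(3,0) = 106.1046; S(3,1) = 98.1644; S(3,2) = 90.8184; S(3,3) = 84.0221
  k=4: S(4,0) = 110.3124; S(4,1) = 102.0573; S(4,2) = 94.4200; S(4,3) = 87.3542; S(4,4) = 80.8172
Terminal payoffs V(N, i) = max(K - S_T, 0):
  V(4,0) = 0.000000; V(4,1) = 0.000000; V(4,2) = 0.000000; V(4,3) = 0.000000; V(4,4) = 6.182832
Backward induction: V(k, i) = exp(-r*dt) * [p * V(k+1, i) + (1-p) * V(k+1, i+1)].
  V(3,0) = exp(-r*dt) * [p*0.000000 + (1-p)*0.000000] = 0.000000
  V(3,1) = exp(-r*dt) * [p*0.000000 + (1-p)*0.000000] = 0.000000
  V(3,2) = exp(-r*dt) * [p*0.000000 + (1-p)*0.000000] = 0.000000
  V(3,3) = exp(-r*dt) * [p*0.000000 + (1-p)*6.182832] = 2.749725
  V(2,0) = exp(-r*dt) * [p*0.000000 + (1-p)*0.000000] = 0.000000
  V(2,1) = exp(-r*dt) * [p*0.000000 + (1-p)*0.000000] = 0.000000
  V(2,2) = exp(-r*dt) * [p*0.000000 + (1-p)*2.749725] = 1.222900
  V(1,0) = exp(-r*dt) * [p*0.000000 + (1-p)*0.000000] = 0.000000
  V(1,1) = exp(-r*dt) * [p*0.000000 + (1-p)*1.222900] = 0.543867
  V(0,0) = exp(-r*dt) * [p*0.000000 + (1-p)*0.543867] = 0.241877

Answer: Price = V(0,0) = 0.2419


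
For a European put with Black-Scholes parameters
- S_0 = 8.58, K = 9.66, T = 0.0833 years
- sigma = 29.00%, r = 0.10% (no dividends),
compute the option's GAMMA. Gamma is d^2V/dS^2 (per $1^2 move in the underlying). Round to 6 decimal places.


d1 = -1.3736557069; d2 = -1.4573547511
phi(d1) = 0.1552989153; exp(-qT) = 1.0000000000; exp(-rT) = 0.9999167035
Gamma = exp(-qT) * phi(d1) / (S * sigma * sqrt(T)) = 1.0000000000 * 0.1552989153 / (8.5800 * 0.2900 * 0.2886173938) = 0.216252

Answer: Gamma = 0.216252


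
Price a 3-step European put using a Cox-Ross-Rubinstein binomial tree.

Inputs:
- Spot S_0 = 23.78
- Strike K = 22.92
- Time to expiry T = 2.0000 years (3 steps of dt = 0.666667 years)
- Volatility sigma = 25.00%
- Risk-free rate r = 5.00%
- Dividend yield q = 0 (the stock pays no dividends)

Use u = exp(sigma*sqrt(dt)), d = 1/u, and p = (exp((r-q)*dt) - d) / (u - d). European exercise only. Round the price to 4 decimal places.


dt = T/N = 0.666667
u = exp(sigma*sqrt(dt)) = 1.226450; d = 1/u = 0.815361
p = (exp((r-q)*dt) - d) / (u - d) = 0.531597
Discount per step: exp(-r*dt) = 0.967216
Stock lattice S(k, i) with i counting down-moves:
  k=0: S(0,0) = 23.7800
  k=1: S(1,0) = 29.1650; S(1,1) = 19.3893
  k=2: S(2,0) = 35.7694; S(2,1) = 23.7800; S(2,2) = 15.8093
  k=3: S(3,0) = 43.8694; S(3,1) = 29.1650; S(3,2) = 19.3893; S(3,3) = 12.8903
Terminal payoffs V(N, i) = max(K - S_T, 0):
  V(3,0) = 0.000000; V(3,1) = 0.000000; V(3,2) = 3.530712; V(3,3) = 10.029734
Backward induction: V(k, i) = exp(-r*dt) * [p * V(k+1, i) + (1-p) * V(k+1, i+1)].
  V(2,0) = exp(-r*dt) * [p*0.000000 + (1-p)*0.000000] = 0.000000
  V(2,1) = exp(-r*dt) * [p*0.000000 + (1-p)*3.530712] = 1.599577
  V(2,2) = exp(-r*dt) * [p*3.530712 + (1-p)*10.029734] = 6.359321
  V(1,0) = exp(-r*dt) * [p*0.000000 + (1-p)*1.599577] = 0.724683
  V(1,1) = exp(-r*dt) * [p*1.599577 + (1-p)*6.359321] = 3.703522
  V(0,0) = exp(-r*dt) * [p*0.724683 + (1-p)*3.703522] = 2.050478

Answer: Price = V(0,0) = 2.0505


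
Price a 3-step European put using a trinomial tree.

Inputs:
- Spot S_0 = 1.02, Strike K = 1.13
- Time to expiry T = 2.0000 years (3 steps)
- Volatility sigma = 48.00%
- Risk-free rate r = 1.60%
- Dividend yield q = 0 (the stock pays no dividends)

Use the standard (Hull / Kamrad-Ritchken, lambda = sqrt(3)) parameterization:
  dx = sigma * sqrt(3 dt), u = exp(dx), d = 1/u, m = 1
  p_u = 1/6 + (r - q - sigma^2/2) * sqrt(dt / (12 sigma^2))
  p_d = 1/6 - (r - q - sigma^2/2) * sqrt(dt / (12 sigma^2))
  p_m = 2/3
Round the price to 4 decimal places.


dt = T/N = 0.666667; dx = sigma*sqrt(3*dt) = 0.678823
u = exp(dx) = 1.971555; d = 1/u = 0.507214
p_u = 0.117955, p_m = 0.666667, p_d = 0.215378
Discount per step: exp(-r*dt) = 0.989390
Stock lattice S(k, j) with j the centered position index:
  k=0: S(0,+0) = 1.0200
  k=1: S(1,-1) = 0.5174; S(1,+0) = 1.0200; S(1,+1) = 2.0110
  k=2: S(2,-2) = 0.2624; S(2,-1) = 0.5174; S(2,+0) = 1.0200; S(2,+1) = 2.0110; S(2,+2) = 3.9648
  k=3: S(3,-3) = 0.1331; S(3,-2) = 0.2624; S(3,-1) = 0.5174; S(3,+0) = 1.0200; S(3,+1) = 2.0110; S(3,+2) = 3.9648; S(3,+3) = 7.8168
Terminal payoffs V(N, j) = max(K - S_T, 0):
  V(3,-3) = 0.996901; V(3,-2) = 0.867589; V(3,-1) = 0.612642; V(3,+0) = 0.110000; V(3,+1) = 0.000000; V(3,+2) = 0.000000; V(3,+3) = 0.000000
Backward induction: V(k, j) = exp(-r*dt) * [p_u * V(k+1, j+1) + p_m * V(k+1, j) + p_d * V(k+1, j-1)]
  V(2,-2) = exp(-r*dt) * [p_u*0.612642 + p_m*0.867589 + p_d*0.996901] = 0.856186
  V(2,-1) = exp(-r*dt) * [p_u*0.110000 + p_m*0.612642 + p_d*0.867589] = 0.601809
  V(2,+0) = exp(-r*dt) * [p_u*0.000000 + p_m*0.110000 + p_d*0.612642] = 0.203105
  V(2,+1) = exp(-r*dt) * [p_u*0.000000 + p_m*0.000000 + p_d*0.110000] = 0.023440
  V(2,+2) = exp(-r*dt) * [p_u*0.000000 + p_m*0.000000 + p_d*0.000000] = 0.000000
  V(1,-1) = exp(-r*dt) * [p_u*0.203105 + p_m*0.601809 + p_d*0.856186] = 0.603100
  V(1,+0) = exp(-r*dt) * [p_u*0.023440 + p_m*0.203105 + p_d*0.601809] = 0.264944
  V(1,+1) = exp(-r*dt) * [p_u*0.000000 + p_m*0.023440 + p_d*0.203105] = 0.058741
  V(0,+0) = exp(-r*dt) * [p_u*0.058741 + p_m*0.264944 + p_d*0.603100] = 0.310127

Answer: Price = V(0,0) = 0.3101


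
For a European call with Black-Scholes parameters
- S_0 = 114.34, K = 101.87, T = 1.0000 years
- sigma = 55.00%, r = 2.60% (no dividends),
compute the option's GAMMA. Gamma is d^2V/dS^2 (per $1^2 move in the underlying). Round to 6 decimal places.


Answer: Gamma = 0.005506

Derivation:
d1 = 0.5322345004; d2 = -0.0177654996
phi(d1) = 0.3462565465; exp(-qT) = 1.0000000000; exp(-rT) = 0.9743350896
Gamma = exp(-qT) * phi(d1) / (S * sigma * sqrt(T)) = 1.0000000000 * 0.3462565465 / (114.3400 * 0.5500 * 1.0000000000) = 0.005506


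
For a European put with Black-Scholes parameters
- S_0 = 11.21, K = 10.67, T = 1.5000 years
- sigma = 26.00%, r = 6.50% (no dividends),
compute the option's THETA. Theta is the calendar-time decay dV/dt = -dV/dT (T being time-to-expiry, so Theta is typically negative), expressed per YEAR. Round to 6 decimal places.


d1 = 0.6204437298; d2 = 0.3020100632
phi(d1) = 0.3290933782; exp(-qT) = 1.0000000000; exp(-rT) = 0.9071023416
Theta = -S*exp(-qT)*phi(d1)*sigma/(2*sqrt(T)) + r*K*exp(-rT)*N(-d2) - q*S*exp(-qT)*N(-d1)
N(-d1) = 0.2674828448; N(-d2) = 0.3813221958; sqrt(T) = 1.2247448714
Term 1 = -11.2100 * 1.0000000000 * 0.3290933782 * 0.2600 / (2 * 1.2247448714) = -0.3915817827
Term 2 = 0.0650 * 10.6700 * 0.9071023416 * 0.3813221958 = 0.2398977359
Term 3 = 0 (no dividend yield, q = 0)
Theta = -0.3915817827 + (0.2398977359) + (0.0000000000) = -0.151684

Answer: Theta = -0.151684


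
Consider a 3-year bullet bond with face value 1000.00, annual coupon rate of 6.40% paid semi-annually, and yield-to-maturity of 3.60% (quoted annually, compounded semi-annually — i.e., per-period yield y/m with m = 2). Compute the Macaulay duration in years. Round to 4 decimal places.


Coupon per period c = face * coupon_rate / m = 32.000000
Periods per year m = 2; per-period yield y/m = 0.018000
Number of cashflows N = 6
Cashflows (t years, CF_t, discount factor 1/(1+y/m)^(m*t), PV):
  t = 0.5000: CF_t = 32.000000, DF = 0.982318, PV = 31.434185
  t = 1.0000: CF_t = 32.000000, DF = 0.964949, PV = 30.878374
  t = 1.5000: CF_t = 32.000000, DF = 0.947887, PV = 30.332391
  t = 2.0000: CF_t = 32.000000, DF = 0.931127, PV = 29.796062
  t = 2.5000: CF_t = 32.000000, DF = 0.914663, PV = 29.269216
  t = 3.0000: CF_t = 1032.000000, DF = 0.898490, PV = 927.241860
Price P = sum_t PV_t = 1078.952087
Macaulay numerator sum_t t * PV_t:
  t * PV_t at t = 0.5000: 15.717092
  t * PV_t at t = 1.0000: 30.878374
  t * PV_t at t = 1.5000: 45.498586
  t * PV_t at t = 2.0000: 59.592124
  t * PV_t at t = 2.5000: 73.173040
  t * PV_t at t = 3.0000: 2781.725579
Macaulay duration D = (sum_t t * PV_t) / P = 3006.584795 / 1078.952087 = 2.786579

Answer: Macaulay duration = 2.7866 years


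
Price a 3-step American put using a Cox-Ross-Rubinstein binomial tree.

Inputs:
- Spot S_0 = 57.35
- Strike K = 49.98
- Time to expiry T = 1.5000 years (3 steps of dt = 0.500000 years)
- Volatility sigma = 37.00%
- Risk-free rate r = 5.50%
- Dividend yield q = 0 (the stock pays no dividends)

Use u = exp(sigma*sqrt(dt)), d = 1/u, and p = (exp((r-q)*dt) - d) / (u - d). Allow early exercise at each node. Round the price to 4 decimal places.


Answer: Price = V(0,0) = 5.3491

Derivation:
dt = T/N = 0.500000
u = exp(sigma*sqrt(dt)) = 1.299045; d = 1/u = 0.769796
p = (exp((r-q)*dt) - d) / (u - d) = 0.487645
Discount per step: exp(-r*dt) = 0.972875
Stock lattice S(k, i) with i counting down-moves:
  k=0: S(0,0) = 57.3500
  k=1: S(1,0) = 74.5002; S(1,1) = 44.1478
  k=2: S(2,0) = 96.7792; S(2,1) = 57.3500; S(2,2) = 33.9848
  k=3: S(3,0) = 125.7205; S(3,1) = 74.5002; S(3,2) = 44.1478; S(3,3) = 26.1614
Terminal payoffs V(N, i) = max(K - S_T, 0):
  V(3,0) = 0.000000; V(3,1) = 0.000000; V(3,2) = 5.832189; V(3,3) = 23.818619
Backward induction: V(k, i) = exp(-r*dt) * [p * V(k+1, i) + (1-p) * V(k+1, i+1)]; then take max(V_cont, immediate exercise) for American.
  V(2,0) = exp(-r*dt) * [p*0.000000 + (1-p)*0.000000] = 0.000000; exercise = 0.000000; V(2,0) = max -> 0.000000
  V(2,1) = exp(-r*dt) * [p*0.000000 + (1-p)*5.832189] = 2.907099; exercise = 0.000000; V(2,1) = max -> 2.907099
  V(2,2) = exp(-r*dt) * [p*5.832189 + (1-p)*23.818619] = 14.639461; exercise = 15.995184; V(2,2) = max -> 15.995184
  V(1,0) = exp(-r*dt) * [p*0.000000 + (1-p)*2.907099] = 1.449065; exercise = 0.000000; V(1,0) = max -> 1.449065
  V(1,1) = exp(-r*dt) * [p*2.907099 + (1-p)*15.995184] = 9.352098; exercise = 5.832189; V(1,1) = max -> 9.352098
  V(0,0) = exp(-r*dt) * [p*1.449065 + (1-p)*9.352098] = 5.349085; exercise = 0.000000; V(0,0) = max -> 5.349085


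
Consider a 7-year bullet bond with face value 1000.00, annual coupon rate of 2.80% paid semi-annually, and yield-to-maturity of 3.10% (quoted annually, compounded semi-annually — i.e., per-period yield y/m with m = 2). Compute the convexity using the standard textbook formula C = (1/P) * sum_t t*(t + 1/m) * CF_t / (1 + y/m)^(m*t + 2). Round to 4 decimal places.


Coupon per period c = face * coupon_rate / m = 14.000000
Periods per year m = 2; per-period yield y/m = 0.015500
Number of cashflows N = 14
Cashflows (t years, CF_t, discount factor 1/(1+y/m)^(m*t), PV):
  t = 0.5000: CF_t = 14.000000, DF = 0.984737, PV = 13.786312
  t = 1.0000: CF_t = 14.000000, DF = 0.969706, PV = 13.575886
  t = 1.5000: CF_t = 14.000000, DF = 0.954905, PV = 13.368672
  t = 2.0000: CF_t = 14.000000, DF = 0.940330, PV = 13.164620
  t = 2.5000: CF_t = 14.000000, DF = 0.925977, PV = 12.963683
  t = 3.0000: CF_t = 14.000000, DF = 0.911844, PV = 12.765813
  t = 3.5000: CF_t = 14.000000, DF = 0.897926, PV = 12.570963
  t = 4.0000: CF_t = 14.000000, DF = 0.884220, PV = 12.379087
  t = 4.5000: CF_t = 14.000000, DF = 0.870724, PV = 12.190140
  t = 5.0000: CF_t = 14.000000, DF = 0.857434, PV = 12.004077
  t = 5.5000: CF_t = 14.000000, DF = 0.844347, PV = 11.820853
  t = 6.0000: CF_t = 14.000000, DF = 0.831459, PV = 11.640427
  t = 6.5000: CF_t = 14.000000, DF = 0.818768, PV = 11.462754
  t = 7.0000: CF_t = 1014.000000, DF = 0.806271, PV = 817.558742
Price P = sum_t PV_t = 981.252027
Convexity numerator sum_t t*(t + 1/m) * CF_t / (1+y/m)^(m*t + 2):
  t = 0.5000: term = 6.684336
  t = 1.0000: term = 19.746930
  t = 1.5000: term = 38.891048
  t = 2.0000: term = 63.829064
  t = 2.5000: term = 94.282221
  t = 3.0000: term = 129.980413
  t = 3.5000: term = 170.661957
  t = 4.0000: term = 216.073379
  t = 4.5000: term = 265.969201
  t = 5.0000: term = 320.111736
  t = 5.5000: term = 378.270884
  t = 6.0000: term = 440.223938
  t = 6.5000: term = 505.755386
  t = 7.0000: term = 41621.565823
Convexity = (1/P) * sum = 44272.046316 / 981.252027 = 45.117916

Answer: Convexity = 45.1179


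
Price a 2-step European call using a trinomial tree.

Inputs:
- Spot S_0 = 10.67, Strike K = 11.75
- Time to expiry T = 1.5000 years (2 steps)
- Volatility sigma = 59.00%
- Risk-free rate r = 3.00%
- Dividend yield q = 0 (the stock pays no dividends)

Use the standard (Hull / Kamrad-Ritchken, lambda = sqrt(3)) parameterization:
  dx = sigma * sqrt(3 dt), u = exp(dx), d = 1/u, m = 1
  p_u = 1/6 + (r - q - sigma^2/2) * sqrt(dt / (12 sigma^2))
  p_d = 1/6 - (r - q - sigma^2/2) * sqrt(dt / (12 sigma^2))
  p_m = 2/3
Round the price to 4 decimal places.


Answer: Price = V(0,0) = 2.4417

Derivation:
dt = T/N = 0.750000; dx = sigma*sqrt(3*dt) = 0.885000
u = exp(dx) = 2.422984; d = 1/u = 0.412714
p_u = 0.105629, p_m = 0.666667, p_d = 0.227705
Discount per step: exp(-r*dt) = 0.977751
Stock lattice S(k, j) with j the centered position index:
  k=0: S(0,+0) = 10.6700
  k=1: S(1,-1) = 4.4037; S(1,+0) = 10.6700; S(1,+1) = 25.8532
  k=2: S(2,-2) = 1.8175; S(2,-1) = 4.4037; S(2,+0) = 10.6700; S(2,+1) = 25.8532; S(2,+2) = 62.6420
Terminal payoffs V(N, j) = max(S_T - K, 0):
  V(2,-2) = 0.000000; V(2,-1) = 0.000000; V(2,+0) = 0.000000; V(2,+1) = 14.103243; V(2,+2) = 50.892005
Backward induction: V(k, j) = exp(-r*dt) * [p_u * V(k+1, j+1) + p_m * V(k+1, j) + p_d * V(k+1, j-1)]
  V(1,-1) = exp(-r*dt) * [p_u*0.000000 + p_m*0.000000 + p_d*0.000000] = 0.000000
  V(1,+0) = exp(-r*dt) * [p_u*14.103243 + p_m*0.000000 + p_d*0.000000] = 1.456561
  V(1,+1) = exp(-r*dt) * [p_u*50.892005 + p_m*14.103243 + p_d*0.000000] = 14.449022
  V(0,+0) = exp(-r*dt) * [p_u*14.449022 + p_m*1.456561 + p_d*0.000000] = 2.441708


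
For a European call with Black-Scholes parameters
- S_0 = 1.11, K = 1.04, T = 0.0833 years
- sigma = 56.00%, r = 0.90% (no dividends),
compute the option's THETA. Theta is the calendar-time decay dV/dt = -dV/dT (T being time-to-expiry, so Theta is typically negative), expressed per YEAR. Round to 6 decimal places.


Answer: Theta = -0.387164

Derivation:
d1 = 0.4884769092; d2 = 0.3268511686
phi(d1) = 0.3540761137; exp(-qT) = 1.0000000000; exp(-rT) = 0.9992505810
Theta = -S*exp(-qT)*phi(d1)*sigma/(2*sqrt(T)) - r*K*exp(-rT)*N(d2) + q*S*exp(-qT)*N(d1)
N(d1) = 0.6873939613; N(d2) = 0.6281097720; sqrt(T) = 0.2886173938
Term 1 = -1.1100 * 1.0000000000 * 0.3540761137 * 0.5600 / (2 * 0.2886173938) = -0.3812897577
Term 2 = -0.0090 * 1.0400 * 0.9992505810 * 0.6281097720 = -0.0058747016
Term 3 = 0 (no dividend yield, q = 0)
Theta = -0.3812897577 + (-0.0058747016) + (0.0000000000) = -0.387164


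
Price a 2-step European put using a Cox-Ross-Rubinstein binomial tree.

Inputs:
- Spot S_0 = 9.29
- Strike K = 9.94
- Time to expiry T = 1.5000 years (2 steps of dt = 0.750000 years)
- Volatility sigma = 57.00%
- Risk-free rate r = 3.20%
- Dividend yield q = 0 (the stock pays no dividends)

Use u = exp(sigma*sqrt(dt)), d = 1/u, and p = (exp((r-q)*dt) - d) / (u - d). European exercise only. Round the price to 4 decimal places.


dt = T/N = 0.750000
u = exp(sigma*sqrt(dt)) = 1.638260; d = 1/u = 0.610404
p = (exp((r-q)*dt) - d) / (u - d) = 0.402670
Discount per step: exp(-r*dt) = 0.976286
Stock lattice S(k, i) with i counting down-moves:
  k=0: S(0,0) = 9.2900
  k=1: S(1,0) = 15.2194; S(1,1) = 5.6707
  k=2: S(2,0) = 24.9334; S(2,1) = 9.2900; S(2,2) = 3.4614
Terminal payoffs V(N, i) = max(K - S_T, 0):
  V(2,0) = 0.000000; V(2,1) = 0.650000; V(2,2) = 6.478612
Backward induction: V(k, i) = exp(-r*dt) * [p * V(k+1, i) + (1-p) * V(k+1, i+1)].
  V(1,0) = exp(-r*dt) * [p*0.000000 + (1-p)*0.650000] = 0.379057
  V(1,1) = exp(-r*dt) * [p*0.650000 + (1-p)*6.478612] = 4.033628
  V(0,0) = exp(-r*dt) * [p*0.379057 + (1-p)*4.033628] = 2.501286

Answer: Price = V(0,0) = 2.5013


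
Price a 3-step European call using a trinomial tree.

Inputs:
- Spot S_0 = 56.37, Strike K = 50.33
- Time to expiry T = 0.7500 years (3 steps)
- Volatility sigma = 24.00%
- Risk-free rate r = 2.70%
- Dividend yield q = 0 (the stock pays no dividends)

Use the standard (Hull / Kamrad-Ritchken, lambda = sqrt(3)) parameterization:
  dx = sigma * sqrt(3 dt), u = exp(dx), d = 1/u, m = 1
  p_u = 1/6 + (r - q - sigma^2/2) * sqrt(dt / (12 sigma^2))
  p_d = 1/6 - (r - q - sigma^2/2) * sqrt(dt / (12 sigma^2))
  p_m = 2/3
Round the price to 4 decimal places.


Answer: Price = V(0,0) = 8.9232

Derivation:
dt = T/N = 0.250000; dx = sigma*sqrt(3*dt) = 0.207846
u = exp(dx) = 1.231024; d = 1/u = 0.812332
p_u = 0.165584, p_m = 0.666667, p_d = 0.167749
Discount per step: exp(-r*dt) = 0.993273
Stock lattice S(k, j) with j the centered position index:
  k=0: S(0,+0) = 56.3700
  k=1: S(1,-1) = 45.7912; S(1,+0) = 56.3700; S(1,+1) = 69.3928
  k=2: S(2,-2) = 37.1976; S(2,-1) = 45.7912; S(2,+0) = 56.3700; S(2,+1) = 69.3928; S(2,+2) = 85.4242
  k=3: S(3,-3) = 30.2168; S(3,-2) = 37.1976; S(3,-1) = 45.7912; S(3,+0) = 56.3700; S(3,+1) = 69.3928; S(3,+2) = 85.4242; S(3,+3) = 105.1592
Terminal payoffs V(N, j) = max(S_T - K, 0):
  V(3,-3) = 0.000000; V(3,-2) = 0.000000; V(3,-1) = 0.000000; V(3,+0) = 6.040000; V(3,+1) = 19.062806; V(3,+2) = 35.094188; V(3,+3) = 54.829200
Backward induction: V(k, j) = exp(-r*dt) * [p_u * V(k+1, j+1) + p_m * V(k+1, j) + p_d * V(k+1, j-1)]
  V(2,-2) = exp(-r*dt) * [p_u*0.000000 + p_m*0.000000 + p_d*0.000000] = 0.000000
  V(2,-1) = exp(-r*dt) * [p_u*6.040000 + p_m*0.000000 + p_d*0.000000] = 0.993400
  V(2,+0) = exp(-r*dt) * [p_u*19.062806 + p_m*6.040000 + p_d*0.000000] = 7.134842
  V(2,+1) = exp(-r*dt) * [p_u*35.094188 + p_m*19.062806 + p_d*6.040000] = 19.401381
  V(2,+2) = exp(-r*dt) * [p_u*54.829200 + p_m*35.094188 + p_d*19.062806] = 35.432761
  V(1,-1) = exp(-r*dt) * [p_u*7.134842 + p_m*0.993400 + p_d*0.000000] = 1.831280
  V(1,+0) = exp(-r*dt) * [p_u*19.401381 + p_m*7.134842 + p_d*0.993400] = 8.081033
  V(1,+1) = exp(-r*dt) * [p_u*35.432761 + p_m*19.401381 + p_d*7.134842] = 19.863688
  V(0,+0) = exp(-r*dt) * [p_u*19.863688 + p_m*8.081033 + p_d*1.831280] = 8.923227


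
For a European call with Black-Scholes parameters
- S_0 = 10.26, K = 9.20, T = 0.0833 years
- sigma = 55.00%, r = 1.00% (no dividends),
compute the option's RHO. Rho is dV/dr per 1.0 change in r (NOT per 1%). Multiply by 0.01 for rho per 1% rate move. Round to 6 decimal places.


d1 = 0.7715875967; d2 = 0.6128480301
phi(d1) = 0.2962320311; exp(-qT) = 1.0000000000; exp(-rT) = 0.9991673468
N(d2) = 0.7300115854
Rho = K*T*exp(-rT)*N(d2) = 9.2000 * 0.0833 * 0.9991673468 * 0.7300115854 = 0.558986

Answer: Rho = 0.558986


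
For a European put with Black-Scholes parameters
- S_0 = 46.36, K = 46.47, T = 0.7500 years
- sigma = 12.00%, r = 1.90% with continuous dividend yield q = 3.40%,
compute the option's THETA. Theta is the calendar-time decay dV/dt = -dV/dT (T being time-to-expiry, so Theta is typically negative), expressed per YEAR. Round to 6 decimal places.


d1 = -0.0790962616; d2 = -0.1830193100
phi(d1) = 0.3976962951; exp(-qT) = 0.9748223790; exp(-rT) = 0.9858510507
Theta = -S*exp(-qT)*phi(d1)*sigma/(2*sqrt(T)) + r*K*exp(-rT)*N(-d2) - q*S*exp(-qT)*N(-d1)
N(-d1) = 0.5315219715; N(-d2) = 0.5726085664; sqrt(T) = 0.8660254038
Term 1 = -46.3600 * 0.9748223790 * 0.3976962951 * 0.1200 / (2 * 0.8660254038) = -1.2452056479
Term 2 = 0.0190 * 46.4700 * 0.9858510507 * 0.5726085664 = 0.4984199508
Term 3 = -0.0340 * 46.3600 * 0.9748223790 * 0.5315219715 = -0.8167122256
Theta = -1.2452056479 + (0.4984199508) + (-0.8167122256) = -1.563498

Answer: Theta = -1.563498


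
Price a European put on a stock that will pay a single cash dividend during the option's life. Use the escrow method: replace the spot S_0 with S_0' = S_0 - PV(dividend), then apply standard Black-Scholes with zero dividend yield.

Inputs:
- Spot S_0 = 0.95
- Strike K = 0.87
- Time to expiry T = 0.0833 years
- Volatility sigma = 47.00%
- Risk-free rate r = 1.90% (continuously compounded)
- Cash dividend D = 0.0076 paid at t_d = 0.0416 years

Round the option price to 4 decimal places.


PV(D) = D * exp(-r * t_d) = 0.0076 * 0.99920991 = 0.00759400
S_0' = S_0 - PV(D) = 0.9500 - 0.00759400 = 0.94240600
d1 = (ln(S_0'/K) + (r + sigma^2/2)*T) / (sigma*sqrt(T)) = 0.66882448
d2 = d1 - sigma*sqrt(T) = 0.53317431
exp(-rT) = 0.99841855
N(-d1) = 0.25180372; N(-d2) = 0.29695646
P = K * exp(-rT) * N(-d2) - S_0' * N(-d1) = 0.8700 * 0.99841855 * 0.29695646 - 0.94240600 * 0.25180372 = 0.0206

Answer: Price = 0.0206


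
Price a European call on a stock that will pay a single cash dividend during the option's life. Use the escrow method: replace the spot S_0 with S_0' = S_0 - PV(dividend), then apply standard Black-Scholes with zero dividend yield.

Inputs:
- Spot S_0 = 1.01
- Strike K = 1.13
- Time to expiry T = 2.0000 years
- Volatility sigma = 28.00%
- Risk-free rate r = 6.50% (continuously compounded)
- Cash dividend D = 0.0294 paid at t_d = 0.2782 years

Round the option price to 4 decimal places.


Answer: Price = 0.1494

Derivation:
PV(D) = D * exp(-r * t_d) = 0.0294 * 0.98207952 = 0.02887314
S_0' = S_0 - PV(D) = 1.0100 - 0.02887314 = 0.98112686
d1 = (ln(S_0'/K) + (r + sigma^2/2)*T) / (sigma*sqrt(T)) = 0.16952597
d2 = d1 - sigma*sqrt(T) = -0.22645383
exp(-rT) = 0.87809543
N(d1) = 0.56730853; N(d2) = 0.41042423
C = S_0' * N(d1) - K * exp(-rT) * N(d2) = 0.98112686 * 0.56730853 - 1.1300 * 0.87809543 * 0.41042423 = 0.1494
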